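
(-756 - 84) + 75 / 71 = -59565 / 71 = -838.94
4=4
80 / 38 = 40 / 19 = 2.11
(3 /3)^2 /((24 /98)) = 49 /12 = 4.08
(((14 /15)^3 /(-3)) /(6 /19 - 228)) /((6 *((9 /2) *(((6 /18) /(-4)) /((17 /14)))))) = -18088 /28157625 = -0.00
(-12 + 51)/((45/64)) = 832/15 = 55.47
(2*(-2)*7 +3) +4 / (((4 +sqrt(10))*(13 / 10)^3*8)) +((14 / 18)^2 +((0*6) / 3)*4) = -24.36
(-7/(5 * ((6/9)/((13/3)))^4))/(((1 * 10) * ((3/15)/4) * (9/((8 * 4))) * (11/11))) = -799708/45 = -17771.29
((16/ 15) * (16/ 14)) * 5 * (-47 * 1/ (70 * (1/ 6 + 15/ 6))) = -376/ 245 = -1.53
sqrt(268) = 2 * sqrt(67) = 16.37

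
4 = 4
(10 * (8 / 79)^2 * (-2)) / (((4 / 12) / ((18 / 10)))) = -1.11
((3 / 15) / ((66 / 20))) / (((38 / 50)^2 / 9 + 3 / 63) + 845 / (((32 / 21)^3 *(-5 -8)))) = -860160000 / 259139398529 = -0.00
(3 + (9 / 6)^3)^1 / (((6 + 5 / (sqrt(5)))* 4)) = 153 / 496 - 51* sqrt(5) / 992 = 0.19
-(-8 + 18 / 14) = 47 / 7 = 6.71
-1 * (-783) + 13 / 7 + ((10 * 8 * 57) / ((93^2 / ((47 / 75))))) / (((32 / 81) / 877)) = 102136483 / 67270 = 1518.31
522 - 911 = -389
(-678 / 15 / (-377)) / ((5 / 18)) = 4068 / 9425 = 0.43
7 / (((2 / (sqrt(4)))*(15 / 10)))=14 / 3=4.67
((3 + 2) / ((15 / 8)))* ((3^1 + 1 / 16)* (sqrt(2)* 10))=245* sqrt(2) / 3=115.49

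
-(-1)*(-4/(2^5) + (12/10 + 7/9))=667/360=1.85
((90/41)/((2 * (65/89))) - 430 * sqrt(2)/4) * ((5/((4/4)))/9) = 445/533 - 1075 * sqrt(2)/18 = -83.63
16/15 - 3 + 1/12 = -37/20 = -1.85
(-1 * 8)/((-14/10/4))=160/7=22.86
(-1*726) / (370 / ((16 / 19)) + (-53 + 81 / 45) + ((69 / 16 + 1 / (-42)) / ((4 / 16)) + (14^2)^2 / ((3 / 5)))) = -67760 / 6013653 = -0.01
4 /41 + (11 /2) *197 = 88855 /82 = 1083.60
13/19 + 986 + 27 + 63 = 20457/19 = 1076.68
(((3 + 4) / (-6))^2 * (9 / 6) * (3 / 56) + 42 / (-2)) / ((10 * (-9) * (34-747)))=-1337 / 4106880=-0.00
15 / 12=5 / 4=1.25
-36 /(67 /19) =-684 /67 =-10.21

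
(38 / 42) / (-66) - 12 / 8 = -1049 / 693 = -1.51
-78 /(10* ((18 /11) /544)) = -38896 /15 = -2593.07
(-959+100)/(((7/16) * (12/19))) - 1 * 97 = -67321/21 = -3205.76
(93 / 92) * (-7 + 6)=-93 / 92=-1.01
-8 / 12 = -2 / 3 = -0.67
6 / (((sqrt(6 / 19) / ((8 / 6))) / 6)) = 8 * sqrt(114) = 85.42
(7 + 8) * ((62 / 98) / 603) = 155 / 9849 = 0.02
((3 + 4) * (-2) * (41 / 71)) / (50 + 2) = -0.16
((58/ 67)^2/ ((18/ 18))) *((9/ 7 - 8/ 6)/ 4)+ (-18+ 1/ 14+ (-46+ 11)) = -9980729/ 188538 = -52.94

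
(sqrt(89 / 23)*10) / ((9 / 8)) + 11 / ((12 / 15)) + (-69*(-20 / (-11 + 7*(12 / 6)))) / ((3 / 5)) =80*sqrt(2047) / 207 + 9365 / 12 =797.90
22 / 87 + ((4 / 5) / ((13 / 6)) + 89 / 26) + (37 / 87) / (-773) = 35360713 / 8742630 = 4.04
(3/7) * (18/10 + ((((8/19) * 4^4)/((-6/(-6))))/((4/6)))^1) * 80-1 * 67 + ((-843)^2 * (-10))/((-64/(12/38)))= 86403377/2128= 40603.09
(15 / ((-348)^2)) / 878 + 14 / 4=124050869 / 35443104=3.50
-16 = -16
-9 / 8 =-1.12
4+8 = 12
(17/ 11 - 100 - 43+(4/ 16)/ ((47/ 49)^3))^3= -268211602606638165413963597/ 95332010220786104128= -2813447.47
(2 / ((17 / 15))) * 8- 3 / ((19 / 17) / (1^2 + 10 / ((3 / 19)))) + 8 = -48633 / 323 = -150.57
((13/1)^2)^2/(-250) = -28561/250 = -114.24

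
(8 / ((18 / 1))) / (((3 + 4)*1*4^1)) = 1 / 63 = 0.02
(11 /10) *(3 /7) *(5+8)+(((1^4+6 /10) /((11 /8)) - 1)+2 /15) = 14843 /2310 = 6.43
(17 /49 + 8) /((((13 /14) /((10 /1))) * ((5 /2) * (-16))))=-2.25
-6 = -6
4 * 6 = 24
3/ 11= 0.27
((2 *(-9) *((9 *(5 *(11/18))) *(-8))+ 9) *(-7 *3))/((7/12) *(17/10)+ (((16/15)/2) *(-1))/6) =-92325.05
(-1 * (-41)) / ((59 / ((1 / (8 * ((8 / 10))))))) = 205 / 1888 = 0.11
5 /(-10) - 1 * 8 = -17 /2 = -8.50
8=8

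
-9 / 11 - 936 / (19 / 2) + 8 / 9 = -185195 / 1881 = -98.46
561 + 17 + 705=1283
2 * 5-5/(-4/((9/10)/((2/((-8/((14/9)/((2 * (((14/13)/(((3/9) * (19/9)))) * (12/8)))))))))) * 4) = 13199/1976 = 6.68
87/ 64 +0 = 87/ 64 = 1.36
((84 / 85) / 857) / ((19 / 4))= 336 / 1384055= 0.00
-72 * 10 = -720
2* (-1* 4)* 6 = -48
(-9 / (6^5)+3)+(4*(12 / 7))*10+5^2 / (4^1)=470657 / 6048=77.82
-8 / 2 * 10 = -40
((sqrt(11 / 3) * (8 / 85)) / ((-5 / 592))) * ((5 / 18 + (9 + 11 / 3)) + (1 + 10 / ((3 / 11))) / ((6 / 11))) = -388352 * sqrt(33) / 1275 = -1749.74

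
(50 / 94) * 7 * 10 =1750 / 47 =37.23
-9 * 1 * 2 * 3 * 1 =-54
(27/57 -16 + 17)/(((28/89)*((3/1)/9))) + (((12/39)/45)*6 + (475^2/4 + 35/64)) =13378521563/237120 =56420.89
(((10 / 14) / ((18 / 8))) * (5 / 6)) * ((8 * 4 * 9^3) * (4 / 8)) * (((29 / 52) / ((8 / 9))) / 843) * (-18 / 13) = -1057050 / 332423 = -3.18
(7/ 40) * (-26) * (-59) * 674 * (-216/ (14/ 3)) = -41873598/ 5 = -8374719.60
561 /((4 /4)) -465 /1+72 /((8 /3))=123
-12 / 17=-0.71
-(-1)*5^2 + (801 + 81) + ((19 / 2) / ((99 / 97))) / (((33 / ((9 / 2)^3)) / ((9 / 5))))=9227609 / 9680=953.27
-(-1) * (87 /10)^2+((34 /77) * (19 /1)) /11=6475543 /84700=76.45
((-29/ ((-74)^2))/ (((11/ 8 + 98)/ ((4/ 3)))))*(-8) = 0.00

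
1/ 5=0.20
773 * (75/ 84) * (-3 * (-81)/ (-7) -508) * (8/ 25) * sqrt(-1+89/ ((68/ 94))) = -8809881 * sqrt(15674)/ 833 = -1324082.24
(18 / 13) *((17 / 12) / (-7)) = -51 / 182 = -0.28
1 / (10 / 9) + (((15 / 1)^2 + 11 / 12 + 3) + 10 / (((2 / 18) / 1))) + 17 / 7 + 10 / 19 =2575717 / 7980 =322.77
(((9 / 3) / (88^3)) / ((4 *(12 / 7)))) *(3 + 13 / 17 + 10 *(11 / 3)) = 7217 / 278040576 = 0.00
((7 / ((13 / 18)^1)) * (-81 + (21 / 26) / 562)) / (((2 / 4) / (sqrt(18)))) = -223691139 * sqrt(2) / 47489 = -6661.48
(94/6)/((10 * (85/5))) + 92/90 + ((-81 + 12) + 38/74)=-67.37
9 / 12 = 3 / 4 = 0.75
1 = 1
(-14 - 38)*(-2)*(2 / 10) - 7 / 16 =1629 / 80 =20.36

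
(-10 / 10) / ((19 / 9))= -9 / 19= -0.47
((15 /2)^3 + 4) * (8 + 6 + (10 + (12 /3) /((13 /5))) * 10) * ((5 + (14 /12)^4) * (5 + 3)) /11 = 25446613847 /92664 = 274611.65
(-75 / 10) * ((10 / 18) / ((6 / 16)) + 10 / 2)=-875 / 18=-48.61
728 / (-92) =-7.91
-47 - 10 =-57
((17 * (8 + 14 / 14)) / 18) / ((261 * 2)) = 17 / 1044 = 0.02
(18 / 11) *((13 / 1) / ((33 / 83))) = 6474 / 121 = 53.50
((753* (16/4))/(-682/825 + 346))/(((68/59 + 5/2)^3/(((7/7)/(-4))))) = -11598779025/259083838876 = -0.04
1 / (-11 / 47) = -47 / 11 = -4.27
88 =88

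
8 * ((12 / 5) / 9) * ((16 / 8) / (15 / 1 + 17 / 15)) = 32 / 121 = 0.26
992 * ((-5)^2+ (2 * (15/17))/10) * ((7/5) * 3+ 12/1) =34390656/85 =404595.95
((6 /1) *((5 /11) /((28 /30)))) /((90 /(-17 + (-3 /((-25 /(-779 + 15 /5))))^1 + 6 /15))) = -2743 /770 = -3.56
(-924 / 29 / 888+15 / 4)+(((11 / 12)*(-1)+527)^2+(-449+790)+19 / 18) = 14272244767 / 51504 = 277109.44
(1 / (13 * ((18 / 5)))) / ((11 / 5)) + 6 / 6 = 2599 / 2574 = 1.01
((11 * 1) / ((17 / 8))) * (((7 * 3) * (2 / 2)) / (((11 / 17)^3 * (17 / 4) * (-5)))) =-18.88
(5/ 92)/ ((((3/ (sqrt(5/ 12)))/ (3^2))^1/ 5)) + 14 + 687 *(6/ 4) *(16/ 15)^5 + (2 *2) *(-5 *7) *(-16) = 25 *sqrt(15)/ 184 + 310243202/ 84375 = 3677.48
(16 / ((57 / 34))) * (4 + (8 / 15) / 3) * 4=409088 / 2565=159.49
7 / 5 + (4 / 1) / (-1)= -13 / 5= -2.60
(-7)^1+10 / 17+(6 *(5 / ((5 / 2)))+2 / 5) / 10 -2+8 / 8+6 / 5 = -2113 / 425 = -4.97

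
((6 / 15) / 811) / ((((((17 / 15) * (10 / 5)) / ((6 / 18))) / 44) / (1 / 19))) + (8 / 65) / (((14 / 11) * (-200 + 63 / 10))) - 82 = -3786256191098 / 46173669451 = -82.00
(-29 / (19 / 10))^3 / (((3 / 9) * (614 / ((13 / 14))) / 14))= -225.85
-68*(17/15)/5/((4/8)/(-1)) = 2312/75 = 30.83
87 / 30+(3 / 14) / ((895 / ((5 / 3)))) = 2.90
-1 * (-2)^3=8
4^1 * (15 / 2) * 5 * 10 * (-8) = -12000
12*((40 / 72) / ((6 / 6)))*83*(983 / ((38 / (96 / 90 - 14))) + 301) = -3175912 / 171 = -18572.58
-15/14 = -1.07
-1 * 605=-605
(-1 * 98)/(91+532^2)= -14/40445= -0.00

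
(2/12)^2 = 1/36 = 0.03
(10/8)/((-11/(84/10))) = -21/22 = -0.95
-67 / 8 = -8.38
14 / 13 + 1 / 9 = 139 / 117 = 1.19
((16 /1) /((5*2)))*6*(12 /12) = 48 /5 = 9.60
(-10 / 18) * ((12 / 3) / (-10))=2 / 9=0.22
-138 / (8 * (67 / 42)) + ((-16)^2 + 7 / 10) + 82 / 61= 5052162 / 20435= 247.23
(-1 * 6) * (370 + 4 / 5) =-11124 / 5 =-2224.80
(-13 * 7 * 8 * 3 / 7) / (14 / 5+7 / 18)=-28080 / 287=-97.84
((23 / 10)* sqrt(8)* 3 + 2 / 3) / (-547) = -69* sqrt(2) / 2735- 2 / 1641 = -0.04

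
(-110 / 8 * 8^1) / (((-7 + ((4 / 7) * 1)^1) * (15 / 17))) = 2618 / 135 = 19.39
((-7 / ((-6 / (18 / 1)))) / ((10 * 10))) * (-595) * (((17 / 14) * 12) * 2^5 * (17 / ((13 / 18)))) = -89141472 / 65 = -1371407.26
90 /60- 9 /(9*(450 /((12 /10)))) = 1123 /750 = 1.50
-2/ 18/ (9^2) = -1/ 729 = -0.00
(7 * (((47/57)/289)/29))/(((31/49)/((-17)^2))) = 16121/51243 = 0.31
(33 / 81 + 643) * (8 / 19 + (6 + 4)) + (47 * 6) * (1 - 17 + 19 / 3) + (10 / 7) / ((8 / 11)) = 6353591 / 1596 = 3980.95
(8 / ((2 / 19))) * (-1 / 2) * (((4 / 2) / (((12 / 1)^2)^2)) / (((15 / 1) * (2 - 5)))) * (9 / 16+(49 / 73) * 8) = 131651 / 272471040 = 0.00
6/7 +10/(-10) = -1/7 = -0.14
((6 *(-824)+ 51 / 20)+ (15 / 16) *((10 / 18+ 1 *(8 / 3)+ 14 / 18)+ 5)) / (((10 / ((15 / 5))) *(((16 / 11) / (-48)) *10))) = 39069459 / 8000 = 4883.68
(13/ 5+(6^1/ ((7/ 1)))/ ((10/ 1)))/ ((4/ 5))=47/ 14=3.36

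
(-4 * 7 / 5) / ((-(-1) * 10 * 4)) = -7 / 50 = -0.14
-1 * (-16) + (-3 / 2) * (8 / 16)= 61 / 4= 15.25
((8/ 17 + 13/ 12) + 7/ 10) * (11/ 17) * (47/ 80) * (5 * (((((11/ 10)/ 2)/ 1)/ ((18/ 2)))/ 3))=13074413/ 149817600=0.09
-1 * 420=-420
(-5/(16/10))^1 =-25/8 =-3.12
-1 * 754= -754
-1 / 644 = -0.00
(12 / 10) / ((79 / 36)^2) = 7776 / 31205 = 0.25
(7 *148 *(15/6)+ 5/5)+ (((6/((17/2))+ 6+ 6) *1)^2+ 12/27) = 2752.88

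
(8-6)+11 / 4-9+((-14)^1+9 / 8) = -17.12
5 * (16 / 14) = 40 / 7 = 5.71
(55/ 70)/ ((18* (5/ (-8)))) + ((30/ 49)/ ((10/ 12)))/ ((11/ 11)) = 1466/ 2205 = 0.66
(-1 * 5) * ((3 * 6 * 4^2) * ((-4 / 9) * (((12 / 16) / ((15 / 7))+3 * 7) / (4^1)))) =3416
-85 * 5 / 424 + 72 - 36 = 14839 / 424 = 35.00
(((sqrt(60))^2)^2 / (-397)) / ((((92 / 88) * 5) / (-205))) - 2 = 3228938 / 9131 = 353.62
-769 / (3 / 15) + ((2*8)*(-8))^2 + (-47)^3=-91284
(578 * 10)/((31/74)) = 427720/31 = 13797.42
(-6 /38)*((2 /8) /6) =-1 /152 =-0.01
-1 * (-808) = 808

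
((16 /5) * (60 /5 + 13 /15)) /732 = 772 /13725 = 0.06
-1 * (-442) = 442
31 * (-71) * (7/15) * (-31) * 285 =9074723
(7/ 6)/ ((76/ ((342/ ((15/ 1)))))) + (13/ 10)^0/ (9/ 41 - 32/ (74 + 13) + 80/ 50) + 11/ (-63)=0.86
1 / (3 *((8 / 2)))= 1 / 12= 0.08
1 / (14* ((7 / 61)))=61 / 98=0.62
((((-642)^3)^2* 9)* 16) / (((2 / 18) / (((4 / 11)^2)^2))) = 23230316949361551212544 / 14641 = 1586661904880920101.94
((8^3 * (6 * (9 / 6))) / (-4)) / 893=-1152 / 893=-1.29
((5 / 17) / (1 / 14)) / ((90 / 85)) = 35 / 9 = 3.89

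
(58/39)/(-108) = -29/2106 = -0.01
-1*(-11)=11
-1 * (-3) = 3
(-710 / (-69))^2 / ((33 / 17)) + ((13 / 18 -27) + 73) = 31820737 / 314226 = 101.27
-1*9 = -9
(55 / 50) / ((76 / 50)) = 55 / 76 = 0.72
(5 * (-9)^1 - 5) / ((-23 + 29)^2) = -25 / 18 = -1.39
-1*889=-889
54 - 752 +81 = -617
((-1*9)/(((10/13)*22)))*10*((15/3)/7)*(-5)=2925/154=18.99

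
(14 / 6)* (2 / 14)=1 / 3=0.33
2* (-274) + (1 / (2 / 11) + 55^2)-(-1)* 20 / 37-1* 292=162137 / 74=2191.04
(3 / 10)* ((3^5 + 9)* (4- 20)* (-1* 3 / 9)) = 403.20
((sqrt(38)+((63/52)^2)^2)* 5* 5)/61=393824025/446008576+25* sqrt(38)/61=3.41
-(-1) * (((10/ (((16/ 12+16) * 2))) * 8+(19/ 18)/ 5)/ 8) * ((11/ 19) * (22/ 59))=0.07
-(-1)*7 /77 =0.09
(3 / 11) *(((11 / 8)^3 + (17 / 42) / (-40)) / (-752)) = -0.00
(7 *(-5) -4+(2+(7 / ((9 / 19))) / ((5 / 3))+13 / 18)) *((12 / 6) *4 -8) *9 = 0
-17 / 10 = -1.70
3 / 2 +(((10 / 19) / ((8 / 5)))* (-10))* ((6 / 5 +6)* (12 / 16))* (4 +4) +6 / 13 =-69231 / 494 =-140.14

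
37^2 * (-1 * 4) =-5476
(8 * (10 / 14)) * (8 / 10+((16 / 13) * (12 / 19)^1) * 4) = 38624 / 1729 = 22.34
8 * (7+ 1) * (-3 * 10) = -1920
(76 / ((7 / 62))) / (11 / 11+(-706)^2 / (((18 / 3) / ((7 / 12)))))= 84816 / 6105967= 0.01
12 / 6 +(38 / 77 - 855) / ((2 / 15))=-986647 / 154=-6406.80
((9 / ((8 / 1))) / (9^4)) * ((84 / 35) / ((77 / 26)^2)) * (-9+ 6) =-338 / 2401245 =-0.00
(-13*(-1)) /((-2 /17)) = -221 /2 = -110.50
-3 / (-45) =1 / 15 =0.07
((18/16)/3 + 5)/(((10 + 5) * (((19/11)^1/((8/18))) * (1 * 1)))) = 473/5130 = 0.09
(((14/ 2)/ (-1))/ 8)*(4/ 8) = -7/ 16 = -0.44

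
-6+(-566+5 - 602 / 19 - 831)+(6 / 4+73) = -51497 / 38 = -1355.18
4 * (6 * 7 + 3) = 180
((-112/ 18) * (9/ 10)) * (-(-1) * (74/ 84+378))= -31826/ 15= -2121.73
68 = 68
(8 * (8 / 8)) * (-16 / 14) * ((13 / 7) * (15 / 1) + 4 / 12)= -37888 / 147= -257.74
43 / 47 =0.91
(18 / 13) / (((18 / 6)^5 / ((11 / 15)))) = 22 / 5265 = 0.00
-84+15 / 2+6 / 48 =-611 / 8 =-76.38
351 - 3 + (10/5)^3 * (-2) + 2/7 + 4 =2354/7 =336.29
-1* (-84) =84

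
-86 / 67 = -1.28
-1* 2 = -2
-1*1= -1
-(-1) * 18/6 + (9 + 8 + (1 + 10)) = 31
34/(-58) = -17/29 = -0.59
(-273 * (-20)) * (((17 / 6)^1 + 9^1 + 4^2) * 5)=759850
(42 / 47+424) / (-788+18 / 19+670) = -3.63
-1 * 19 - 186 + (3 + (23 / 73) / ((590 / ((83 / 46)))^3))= -202.00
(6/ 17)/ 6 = 1/ 17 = 0.06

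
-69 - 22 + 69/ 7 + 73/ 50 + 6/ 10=-79.08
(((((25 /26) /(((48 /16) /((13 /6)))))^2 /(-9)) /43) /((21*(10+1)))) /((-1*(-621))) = -625 /71948135952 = -0.00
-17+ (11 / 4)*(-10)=-89 / 2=-44.50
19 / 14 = 1.36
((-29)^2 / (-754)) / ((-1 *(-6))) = -29 / 156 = -0.19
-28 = -28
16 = 16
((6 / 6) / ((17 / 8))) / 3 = 8 / 51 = 0.16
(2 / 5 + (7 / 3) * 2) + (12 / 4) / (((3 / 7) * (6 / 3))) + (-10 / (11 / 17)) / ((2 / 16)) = -37973 / 330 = -115.07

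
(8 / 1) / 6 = 1.33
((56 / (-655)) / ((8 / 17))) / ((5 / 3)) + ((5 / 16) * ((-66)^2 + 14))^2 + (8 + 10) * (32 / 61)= 23844389320247 / 12785600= 1864940.97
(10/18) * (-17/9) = -85/81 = -1.05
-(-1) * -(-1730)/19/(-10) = -173/19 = -9.11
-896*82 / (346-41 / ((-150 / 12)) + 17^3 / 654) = -1201267200 / 5833553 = -205.92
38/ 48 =19/ 24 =0.79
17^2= 289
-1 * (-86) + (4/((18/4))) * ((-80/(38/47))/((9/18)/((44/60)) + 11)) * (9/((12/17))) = -146426/14649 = -10.00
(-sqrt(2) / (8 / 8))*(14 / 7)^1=-2*sqrt(2)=-2.83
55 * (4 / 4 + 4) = 275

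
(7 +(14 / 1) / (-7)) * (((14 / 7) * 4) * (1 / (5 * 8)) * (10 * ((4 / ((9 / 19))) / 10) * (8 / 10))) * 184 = 55936 / 45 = 1243.02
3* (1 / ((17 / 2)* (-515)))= -6 / 8755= -0.00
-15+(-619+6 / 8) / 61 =-6133 / 244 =-25.14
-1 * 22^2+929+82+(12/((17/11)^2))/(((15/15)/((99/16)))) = 645149/1156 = 558.09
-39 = -39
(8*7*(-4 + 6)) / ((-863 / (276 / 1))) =-30912 / 863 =-35.82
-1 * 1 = -1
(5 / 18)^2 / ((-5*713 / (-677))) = 0.01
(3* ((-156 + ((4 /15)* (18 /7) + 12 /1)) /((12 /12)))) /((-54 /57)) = 453.83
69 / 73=0.95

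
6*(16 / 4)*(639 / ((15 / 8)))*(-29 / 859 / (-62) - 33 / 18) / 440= -249492864 / 7322975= -34.07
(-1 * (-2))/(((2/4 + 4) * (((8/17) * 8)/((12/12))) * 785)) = 17/113040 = 0.00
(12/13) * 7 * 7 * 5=2940/13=226.15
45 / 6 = 15 / 2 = 7.50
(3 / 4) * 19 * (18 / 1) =513 / 2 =256.50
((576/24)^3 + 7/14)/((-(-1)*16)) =27649/32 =864.03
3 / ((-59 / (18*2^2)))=-216 / 59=-3.66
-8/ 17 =-0.47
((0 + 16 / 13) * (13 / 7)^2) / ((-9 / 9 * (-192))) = 13 / 588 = 0.02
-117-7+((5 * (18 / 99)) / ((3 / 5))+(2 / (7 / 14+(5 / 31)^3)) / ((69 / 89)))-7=-85931451 / 690943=-124.37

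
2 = 2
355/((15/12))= 284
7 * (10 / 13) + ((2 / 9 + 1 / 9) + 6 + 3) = 574 / 39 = 14.72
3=3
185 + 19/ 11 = 2054/ 11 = 186.73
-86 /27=-3.19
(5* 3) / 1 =15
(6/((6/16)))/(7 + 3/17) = 2.23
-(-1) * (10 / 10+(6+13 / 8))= 69 / 8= 8.62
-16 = -16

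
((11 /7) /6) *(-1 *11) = -121 /42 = -2.88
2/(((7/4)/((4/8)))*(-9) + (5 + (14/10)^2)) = -100/1227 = -0.08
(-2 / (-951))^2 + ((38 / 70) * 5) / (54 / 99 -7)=-189017821 / 449487297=-0.42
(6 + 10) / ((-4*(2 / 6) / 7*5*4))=-21 / 5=-4.20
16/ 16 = 1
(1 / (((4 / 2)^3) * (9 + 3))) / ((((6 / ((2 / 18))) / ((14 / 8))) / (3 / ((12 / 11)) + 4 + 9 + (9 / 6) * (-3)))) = 35 / 9216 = 0.00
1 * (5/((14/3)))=15/14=1.07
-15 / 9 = -5 / 3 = -1.67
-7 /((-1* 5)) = 1.40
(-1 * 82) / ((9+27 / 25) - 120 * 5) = 1025 / 7374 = 0.14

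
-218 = -218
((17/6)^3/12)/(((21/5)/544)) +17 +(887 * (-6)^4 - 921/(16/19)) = 31263585785/27216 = 1148720.82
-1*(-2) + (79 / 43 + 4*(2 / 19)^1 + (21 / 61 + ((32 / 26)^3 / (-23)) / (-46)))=4.60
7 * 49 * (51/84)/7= 29.75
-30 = -30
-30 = -30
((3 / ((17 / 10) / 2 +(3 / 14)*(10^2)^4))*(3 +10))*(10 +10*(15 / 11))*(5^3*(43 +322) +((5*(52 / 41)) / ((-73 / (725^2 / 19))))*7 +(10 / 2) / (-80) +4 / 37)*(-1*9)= -774289610864221725 / 69434609754239411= -11.15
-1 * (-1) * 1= 1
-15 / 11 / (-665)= 3 / 1463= 0.00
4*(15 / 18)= 10 / 3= 3.33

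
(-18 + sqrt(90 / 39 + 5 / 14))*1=-18 + sqrt(88270) / 182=-16.37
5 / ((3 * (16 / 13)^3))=10985 / 12288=0.89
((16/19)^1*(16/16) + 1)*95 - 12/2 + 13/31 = 169.42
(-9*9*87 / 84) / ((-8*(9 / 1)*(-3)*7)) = -87 / 1568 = -0.06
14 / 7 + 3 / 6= 5 / 2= 2.50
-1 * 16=-16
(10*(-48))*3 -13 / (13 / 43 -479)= -29640401 / 20584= -1439.97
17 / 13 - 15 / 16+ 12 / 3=909 / 208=4.37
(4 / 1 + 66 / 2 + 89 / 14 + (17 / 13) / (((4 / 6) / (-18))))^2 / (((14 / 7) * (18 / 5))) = 10731125 / 1192464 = 9.00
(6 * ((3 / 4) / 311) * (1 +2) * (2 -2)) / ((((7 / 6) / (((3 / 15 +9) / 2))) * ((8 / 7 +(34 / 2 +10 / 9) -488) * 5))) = 0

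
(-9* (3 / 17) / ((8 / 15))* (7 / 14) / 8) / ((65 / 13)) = -81 / 2176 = -0.04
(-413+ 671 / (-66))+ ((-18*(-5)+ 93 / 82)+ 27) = -37519 / 123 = -305.03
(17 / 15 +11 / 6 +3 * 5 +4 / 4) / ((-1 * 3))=-569 / 90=-6.32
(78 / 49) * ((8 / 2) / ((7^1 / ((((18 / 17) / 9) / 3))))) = 208 / 5831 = 0.04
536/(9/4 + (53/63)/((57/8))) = 7699104/34015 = 226.34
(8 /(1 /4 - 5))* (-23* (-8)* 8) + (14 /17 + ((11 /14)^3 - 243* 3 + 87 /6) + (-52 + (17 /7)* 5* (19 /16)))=-5725450841 /1772624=-3229.93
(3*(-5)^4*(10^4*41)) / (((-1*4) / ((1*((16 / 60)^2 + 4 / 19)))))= -3085250000 / 57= -54127192.98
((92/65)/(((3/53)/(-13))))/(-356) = 1219/1335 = 0.91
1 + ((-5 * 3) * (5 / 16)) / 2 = -43 / 32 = -1.34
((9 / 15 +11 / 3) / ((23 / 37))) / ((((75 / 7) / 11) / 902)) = 164467072 / 25875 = 6356.22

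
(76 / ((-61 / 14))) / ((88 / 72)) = -9576 / 671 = -14.27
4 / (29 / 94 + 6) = 376 / 593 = 0.63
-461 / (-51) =461 / 51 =9.04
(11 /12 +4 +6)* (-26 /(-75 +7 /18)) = 5109 /1343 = 3.80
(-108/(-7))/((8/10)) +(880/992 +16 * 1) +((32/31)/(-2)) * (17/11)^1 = 35.38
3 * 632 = 1896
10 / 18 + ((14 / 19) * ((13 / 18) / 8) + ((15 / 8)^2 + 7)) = 121891 / 10944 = 11.14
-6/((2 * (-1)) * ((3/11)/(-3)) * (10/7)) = -23.10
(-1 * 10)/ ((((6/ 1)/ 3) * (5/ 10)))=-10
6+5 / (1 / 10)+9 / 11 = 625 / 11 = 56.82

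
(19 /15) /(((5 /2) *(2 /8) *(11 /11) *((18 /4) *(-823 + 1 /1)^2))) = 76 /114021675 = 0.00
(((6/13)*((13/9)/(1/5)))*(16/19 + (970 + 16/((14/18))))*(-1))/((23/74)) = -97574920/9177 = -10632.55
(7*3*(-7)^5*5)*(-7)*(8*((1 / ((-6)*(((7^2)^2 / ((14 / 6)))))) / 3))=-48020 / 9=-5335.56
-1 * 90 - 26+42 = -74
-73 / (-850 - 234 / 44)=1606 / 18817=0.09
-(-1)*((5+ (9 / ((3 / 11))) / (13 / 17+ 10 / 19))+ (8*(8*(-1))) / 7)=20840 / 973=21.42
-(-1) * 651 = 651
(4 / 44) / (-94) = -1 / 1034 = -0.00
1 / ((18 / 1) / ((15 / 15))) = 1 / 18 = 0.06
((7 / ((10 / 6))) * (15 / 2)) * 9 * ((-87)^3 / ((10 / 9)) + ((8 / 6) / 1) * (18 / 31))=-168016820.97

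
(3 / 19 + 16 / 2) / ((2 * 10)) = 31 / 76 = 0.41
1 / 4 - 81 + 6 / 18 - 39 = -1433 / 12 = -119.42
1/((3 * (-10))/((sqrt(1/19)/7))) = -sqrt(19)/3990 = -0.00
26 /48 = 0.54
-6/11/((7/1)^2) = -6/539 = -0.01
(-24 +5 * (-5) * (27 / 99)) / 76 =-339 / 836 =-0.41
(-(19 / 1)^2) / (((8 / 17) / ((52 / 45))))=-79781 / 90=-886.46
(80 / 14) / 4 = 10 / 7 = 1.43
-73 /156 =-0.47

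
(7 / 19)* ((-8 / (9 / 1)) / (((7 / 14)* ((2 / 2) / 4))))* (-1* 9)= 448 / 19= 23.58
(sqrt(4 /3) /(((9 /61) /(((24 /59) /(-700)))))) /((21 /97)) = -23668 * sqrt(3) /1951425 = -0.02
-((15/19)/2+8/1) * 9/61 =-2871/2318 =-1.24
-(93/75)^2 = -961/625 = -1.54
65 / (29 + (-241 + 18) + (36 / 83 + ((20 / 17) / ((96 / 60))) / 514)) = -94283020 / 280767341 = -0.34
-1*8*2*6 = -96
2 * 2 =4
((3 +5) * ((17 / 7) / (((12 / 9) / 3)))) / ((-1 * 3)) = -102 / 7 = -14.57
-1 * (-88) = 88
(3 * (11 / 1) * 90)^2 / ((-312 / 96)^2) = 141134400 / 169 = 835114.79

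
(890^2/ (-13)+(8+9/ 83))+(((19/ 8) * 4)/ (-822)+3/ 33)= -1188760155919/ 19512636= -60922.58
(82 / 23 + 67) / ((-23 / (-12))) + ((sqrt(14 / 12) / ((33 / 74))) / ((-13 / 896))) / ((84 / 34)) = 19476 / 529 - 40256 * sqrt(42) / 3861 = -30.75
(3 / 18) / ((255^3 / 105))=7 / 6632550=0.00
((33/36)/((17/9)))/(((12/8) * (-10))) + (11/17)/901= -9691/306340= -0.03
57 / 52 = 1.10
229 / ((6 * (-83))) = -229 / 498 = -0.46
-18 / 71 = -0.25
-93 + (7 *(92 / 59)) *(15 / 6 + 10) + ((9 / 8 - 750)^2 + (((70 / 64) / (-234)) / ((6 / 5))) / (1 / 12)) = 247782206237 / 441792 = 560857.16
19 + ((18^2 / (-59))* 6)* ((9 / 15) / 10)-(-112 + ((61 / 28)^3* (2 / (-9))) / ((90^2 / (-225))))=676446636241 / 5245430400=128.96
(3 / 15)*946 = 946 / 5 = 189.20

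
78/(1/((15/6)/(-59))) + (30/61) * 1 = -2.81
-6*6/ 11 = -36/ 11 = -3.27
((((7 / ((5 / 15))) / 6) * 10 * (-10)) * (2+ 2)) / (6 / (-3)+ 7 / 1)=-280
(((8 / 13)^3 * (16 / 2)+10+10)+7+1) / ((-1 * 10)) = -32806 / 10985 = -2.99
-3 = -3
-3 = -3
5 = 5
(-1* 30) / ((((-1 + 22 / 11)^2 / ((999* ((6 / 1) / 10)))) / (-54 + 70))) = -287712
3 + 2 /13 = 41 /13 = 3.15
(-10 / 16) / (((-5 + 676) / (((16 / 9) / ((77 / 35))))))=-50 / 66429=-0.00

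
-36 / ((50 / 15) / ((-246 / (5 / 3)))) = 39852 / 25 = 1594.08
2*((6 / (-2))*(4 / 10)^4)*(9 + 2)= -1056 / 625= -1.69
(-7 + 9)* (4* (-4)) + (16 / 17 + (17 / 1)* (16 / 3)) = 3040 / 51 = 59.61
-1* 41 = -41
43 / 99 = 0.43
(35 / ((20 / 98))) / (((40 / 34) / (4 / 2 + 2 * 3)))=5831 / 5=1166.20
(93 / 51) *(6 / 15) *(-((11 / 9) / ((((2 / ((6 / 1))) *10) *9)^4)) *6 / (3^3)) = -341 / 1394212500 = -0.00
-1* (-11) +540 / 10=65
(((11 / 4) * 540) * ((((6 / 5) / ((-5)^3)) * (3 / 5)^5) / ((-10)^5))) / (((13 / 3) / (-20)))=-649539 / 12695312500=-0.00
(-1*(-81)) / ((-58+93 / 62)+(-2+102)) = 54 / 29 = 1.86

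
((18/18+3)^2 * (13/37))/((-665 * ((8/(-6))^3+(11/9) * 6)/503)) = -1412424/1648535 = -0.86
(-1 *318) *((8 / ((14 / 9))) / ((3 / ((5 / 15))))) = -1272 / 7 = -181.71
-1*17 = -17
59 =59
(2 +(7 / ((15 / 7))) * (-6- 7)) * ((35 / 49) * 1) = -607 / 21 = -28.90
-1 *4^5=-1024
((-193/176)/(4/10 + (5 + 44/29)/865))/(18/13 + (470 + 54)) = -12587653/2457772768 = -0.01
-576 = -576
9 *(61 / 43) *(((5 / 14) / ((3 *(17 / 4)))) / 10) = 183 / 5117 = 0.04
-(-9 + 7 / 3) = 20 / 3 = 6.67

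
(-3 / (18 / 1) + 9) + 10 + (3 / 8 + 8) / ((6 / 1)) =971 / 48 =20.23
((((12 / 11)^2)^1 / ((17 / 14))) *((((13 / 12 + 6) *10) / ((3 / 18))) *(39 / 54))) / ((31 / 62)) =72800 / 121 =601.65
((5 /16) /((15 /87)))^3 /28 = 24389 /114688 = 0.21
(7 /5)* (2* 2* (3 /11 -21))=-6384 /55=-116.07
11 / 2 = 5.50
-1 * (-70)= 70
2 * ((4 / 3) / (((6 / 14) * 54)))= 28 / 243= 0.12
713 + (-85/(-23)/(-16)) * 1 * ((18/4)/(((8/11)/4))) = 1041121/1472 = 707.28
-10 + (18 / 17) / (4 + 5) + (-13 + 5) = -304 / 17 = -17.88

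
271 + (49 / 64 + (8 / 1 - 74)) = 13169 / 64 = 205.77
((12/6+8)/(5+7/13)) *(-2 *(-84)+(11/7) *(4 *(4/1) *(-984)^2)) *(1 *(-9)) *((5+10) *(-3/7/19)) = 124615407150/931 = 133851135.50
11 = 11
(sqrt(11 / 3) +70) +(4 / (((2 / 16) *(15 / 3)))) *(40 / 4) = sqrt(33) / 3 +134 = 135.91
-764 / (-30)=382 / 15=25.47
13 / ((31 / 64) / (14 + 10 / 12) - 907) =-37024 / 2583043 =-0.01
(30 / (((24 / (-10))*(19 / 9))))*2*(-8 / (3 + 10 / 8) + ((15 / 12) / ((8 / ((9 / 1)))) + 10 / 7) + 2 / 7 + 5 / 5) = -1917675 / 72352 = -26.50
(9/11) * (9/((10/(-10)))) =-81/11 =-7.36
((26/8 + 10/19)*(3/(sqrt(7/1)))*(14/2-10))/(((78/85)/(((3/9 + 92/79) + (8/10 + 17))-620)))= 62018363*sqrt(7)/19513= 8409.02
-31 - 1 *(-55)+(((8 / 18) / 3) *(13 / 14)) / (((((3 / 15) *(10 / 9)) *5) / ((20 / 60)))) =7573 / 315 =24.04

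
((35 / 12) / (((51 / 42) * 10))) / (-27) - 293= -1613893 / 5508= -293.01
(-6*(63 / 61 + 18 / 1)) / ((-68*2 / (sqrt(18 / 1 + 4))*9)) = 387*sqrt(22) / 4148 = 0.44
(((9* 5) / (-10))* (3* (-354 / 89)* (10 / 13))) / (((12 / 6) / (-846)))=-20215170 / 1157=-17472.06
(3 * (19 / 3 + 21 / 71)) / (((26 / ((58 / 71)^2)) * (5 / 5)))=2374984 / 4652843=0.51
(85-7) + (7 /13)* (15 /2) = 2133 /26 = 82.04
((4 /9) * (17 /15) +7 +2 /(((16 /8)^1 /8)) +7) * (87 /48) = 44051 /1080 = 40.79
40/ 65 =8/ 13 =0.62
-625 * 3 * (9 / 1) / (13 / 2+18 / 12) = -16875 / 8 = -2109.38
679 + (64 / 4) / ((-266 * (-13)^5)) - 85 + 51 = 31851370013 / 49381969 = 645.00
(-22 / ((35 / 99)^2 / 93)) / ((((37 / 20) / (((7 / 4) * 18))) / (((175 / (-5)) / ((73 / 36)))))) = 12994244208 / 2701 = 4810901.22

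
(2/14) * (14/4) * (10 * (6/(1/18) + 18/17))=9270/17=545.29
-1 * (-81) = 81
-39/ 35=-1.11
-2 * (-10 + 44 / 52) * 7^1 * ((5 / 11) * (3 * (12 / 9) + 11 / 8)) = 313.10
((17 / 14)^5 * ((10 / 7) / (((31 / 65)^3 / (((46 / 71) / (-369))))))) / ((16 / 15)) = -224208731459375 / 3917840500242816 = -0.06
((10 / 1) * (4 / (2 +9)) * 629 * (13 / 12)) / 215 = 16354 / 1419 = 11.53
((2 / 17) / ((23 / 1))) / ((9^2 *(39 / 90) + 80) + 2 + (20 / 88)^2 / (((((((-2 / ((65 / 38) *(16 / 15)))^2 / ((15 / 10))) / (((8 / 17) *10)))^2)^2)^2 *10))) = 1879253936452341862680963815505435060 / 2735432395062739232874033056783436700100333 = 0.00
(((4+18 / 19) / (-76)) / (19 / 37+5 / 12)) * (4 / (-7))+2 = 2129038 / 1043651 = 2.04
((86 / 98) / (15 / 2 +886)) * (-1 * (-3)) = 258 / 87563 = 0.00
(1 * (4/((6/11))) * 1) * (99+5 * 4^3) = 9218/3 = 3072.67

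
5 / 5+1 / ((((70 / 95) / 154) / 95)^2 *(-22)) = -35838273 / 2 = -17919136.50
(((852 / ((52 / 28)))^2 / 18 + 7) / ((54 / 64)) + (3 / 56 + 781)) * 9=1247607339 / 9464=131826.64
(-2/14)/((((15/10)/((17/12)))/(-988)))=133.30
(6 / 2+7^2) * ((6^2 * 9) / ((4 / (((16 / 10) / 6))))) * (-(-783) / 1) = 4397328 / 5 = 879465.60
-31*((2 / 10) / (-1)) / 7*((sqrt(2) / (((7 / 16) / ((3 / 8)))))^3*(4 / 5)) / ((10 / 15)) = 80352*sqrt(2) / 60025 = 1.89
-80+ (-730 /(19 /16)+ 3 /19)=-13197 /19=-694.58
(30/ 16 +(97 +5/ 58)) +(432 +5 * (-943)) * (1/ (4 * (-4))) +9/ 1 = 174301/ 464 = 375.65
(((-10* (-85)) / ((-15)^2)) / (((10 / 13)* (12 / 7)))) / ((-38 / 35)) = -10829 / 4104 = -2.64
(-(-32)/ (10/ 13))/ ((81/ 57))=3952/ 135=29.27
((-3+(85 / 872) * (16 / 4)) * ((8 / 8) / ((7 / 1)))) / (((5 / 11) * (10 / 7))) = -6259 / 10900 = -0.57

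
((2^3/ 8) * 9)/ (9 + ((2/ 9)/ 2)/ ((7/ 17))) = 567/ 584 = 0.97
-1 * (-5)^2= -25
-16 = -16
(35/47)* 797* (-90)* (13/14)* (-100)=4960053.19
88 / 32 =11 / 4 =2.75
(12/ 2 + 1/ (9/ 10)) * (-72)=-512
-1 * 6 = -6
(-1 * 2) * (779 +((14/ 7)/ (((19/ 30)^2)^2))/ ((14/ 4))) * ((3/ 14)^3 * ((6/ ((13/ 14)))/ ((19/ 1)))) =-57824313453/ 11040925441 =-5.24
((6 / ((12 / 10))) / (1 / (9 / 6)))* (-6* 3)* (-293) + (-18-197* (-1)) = 39734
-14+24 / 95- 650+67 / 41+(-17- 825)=-5858521 / 3895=-1504.11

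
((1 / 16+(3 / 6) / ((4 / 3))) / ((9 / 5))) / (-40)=-7 / 1152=-0.01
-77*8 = -616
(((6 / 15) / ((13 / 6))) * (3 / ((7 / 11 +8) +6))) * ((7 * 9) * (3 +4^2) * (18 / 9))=90.59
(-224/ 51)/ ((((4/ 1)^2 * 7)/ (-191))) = 382/ 51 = 7.49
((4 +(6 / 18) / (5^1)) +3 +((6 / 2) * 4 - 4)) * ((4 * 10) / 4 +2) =904 / 5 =180.80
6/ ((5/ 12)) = 72/ 5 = 14.40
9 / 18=0.50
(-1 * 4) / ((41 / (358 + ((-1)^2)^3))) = -1436 / 41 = -35.02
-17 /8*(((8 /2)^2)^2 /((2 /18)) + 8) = -4913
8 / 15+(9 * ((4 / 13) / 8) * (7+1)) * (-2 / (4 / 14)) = -3676 / 195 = -18.85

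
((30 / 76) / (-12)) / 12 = -5 / 1824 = -0.00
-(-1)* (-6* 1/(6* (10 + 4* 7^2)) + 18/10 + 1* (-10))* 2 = -8451/515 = -16.41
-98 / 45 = -2.18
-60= -60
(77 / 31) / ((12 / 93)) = 77 / 4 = 19.25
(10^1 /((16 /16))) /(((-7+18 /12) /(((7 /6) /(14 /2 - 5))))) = -35 /33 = -1.06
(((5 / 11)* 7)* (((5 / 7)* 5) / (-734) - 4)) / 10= -20577 / 16148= -1.27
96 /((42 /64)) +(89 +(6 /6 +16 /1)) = 1766 /7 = 252.29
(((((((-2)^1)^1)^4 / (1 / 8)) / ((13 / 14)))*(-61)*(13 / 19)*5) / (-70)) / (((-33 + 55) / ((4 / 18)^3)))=31232 / 152361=0.20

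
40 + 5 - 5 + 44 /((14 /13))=566 /7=80.86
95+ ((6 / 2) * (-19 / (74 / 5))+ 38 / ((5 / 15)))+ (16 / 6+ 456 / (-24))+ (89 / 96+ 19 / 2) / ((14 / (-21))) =1230233 / 7104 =173.17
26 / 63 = 0.41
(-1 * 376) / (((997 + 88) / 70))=-752 / 31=-24.26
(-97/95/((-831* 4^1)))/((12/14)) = 679/1894680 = 0.00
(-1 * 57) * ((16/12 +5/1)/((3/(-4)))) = 1444/3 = 481.33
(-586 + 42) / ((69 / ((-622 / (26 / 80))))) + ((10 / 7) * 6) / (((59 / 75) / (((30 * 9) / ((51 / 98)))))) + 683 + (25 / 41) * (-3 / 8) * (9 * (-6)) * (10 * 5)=1626162712141 / 73774662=22042.29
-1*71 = -71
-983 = -983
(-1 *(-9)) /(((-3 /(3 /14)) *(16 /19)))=-171 /224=-0.76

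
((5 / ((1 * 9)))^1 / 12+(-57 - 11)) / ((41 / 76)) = -3401 / 27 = -125.96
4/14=0.29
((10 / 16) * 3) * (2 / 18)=5 / 24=0.21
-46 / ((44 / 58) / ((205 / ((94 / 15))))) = -2051025 / 1034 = -1983.58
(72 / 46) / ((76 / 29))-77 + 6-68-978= -487868 / 437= -1116.40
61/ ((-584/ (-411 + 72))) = 20679/ 584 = 35.41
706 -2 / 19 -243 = 8795 / 19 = 462.89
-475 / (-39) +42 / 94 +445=838829 / 1833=457.63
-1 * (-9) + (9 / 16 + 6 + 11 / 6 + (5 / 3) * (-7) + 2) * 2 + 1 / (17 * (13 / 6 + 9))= 176689 / 27336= 6.46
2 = 2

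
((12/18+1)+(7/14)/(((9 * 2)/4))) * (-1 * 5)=-80/9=-8.89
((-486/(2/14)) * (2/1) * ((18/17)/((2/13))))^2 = 633724260624/289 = 2192817510.81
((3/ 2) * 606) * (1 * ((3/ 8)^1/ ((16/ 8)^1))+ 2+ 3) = 75447/ 16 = 4715.44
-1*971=-971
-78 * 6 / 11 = -468 / 11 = -42.55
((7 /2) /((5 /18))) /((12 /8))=42 /5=8.40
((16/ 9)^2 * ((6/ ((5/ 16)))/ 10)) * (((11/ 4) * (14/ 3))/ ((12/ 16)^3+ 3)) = 10092544/ 443475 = 22.76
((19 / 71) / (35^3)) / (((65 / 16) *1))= 304 / 197868125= 0.00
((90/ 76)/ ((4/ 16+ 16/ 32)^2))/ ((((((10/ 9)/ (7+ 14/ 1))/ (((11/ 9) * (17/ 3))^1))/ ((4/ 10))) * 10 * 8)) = 1309/ 950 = 1.38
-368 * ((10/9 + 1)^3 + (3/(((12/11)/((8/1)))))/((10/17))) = -62787424/3645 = -17225.63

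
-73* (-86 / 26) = 3139 / 13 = 241.46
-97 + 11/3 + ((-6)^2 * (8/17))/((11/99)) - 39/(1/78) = -152126/51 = -2982.86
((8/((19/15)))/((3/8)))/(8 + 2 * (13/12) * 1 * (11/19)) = 384/211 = 1.82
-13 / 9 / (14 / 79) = -1027 / 126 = -8.15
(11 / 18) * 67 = 737 / 18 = 40.94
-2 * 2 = -4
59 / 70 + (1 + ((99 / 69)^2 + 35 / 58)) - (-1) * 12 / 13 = 5.43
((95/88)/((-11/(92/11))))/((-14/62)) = 3.64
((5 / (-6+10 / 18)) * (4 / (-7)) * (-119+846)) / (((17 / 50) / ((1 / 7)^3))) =6543000 / 2000033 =3.27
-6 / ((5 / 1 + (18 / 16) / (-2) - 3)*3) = -32 / 23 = -1.39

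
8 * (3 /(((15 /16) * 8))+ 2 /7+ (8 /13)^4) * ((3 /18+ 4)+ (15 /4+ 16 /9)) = 578519152 /8996715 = 64.30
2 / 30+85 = 1276 / 15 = 85.07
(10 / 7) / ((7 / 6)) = 60 / 49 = 1.22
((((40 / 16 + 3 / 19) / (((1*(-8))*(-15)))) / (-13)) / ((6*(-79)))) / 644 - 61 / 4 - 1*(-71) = 55.75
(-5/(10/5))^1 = -5/2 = -2.50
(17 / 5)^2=289 / 25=11.56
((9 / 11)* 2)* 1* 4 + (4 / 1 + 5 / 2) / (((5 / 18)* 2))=2007 / 110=18.25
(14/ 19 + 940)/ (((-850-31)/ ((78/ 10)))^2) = 27186354/ 368676475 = 0.07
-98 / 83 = -1.18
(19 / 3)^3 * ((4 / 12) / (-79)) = -6859 / 6399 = -1.07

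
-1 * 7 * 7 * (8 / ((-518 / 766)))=21448 / 37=579.68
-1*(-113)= 113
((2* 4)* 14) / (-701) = -112 / 701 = -0.16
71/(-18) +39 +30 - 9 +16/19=19459/342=56.90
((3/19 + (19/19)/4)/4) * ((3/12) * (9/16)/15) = 93/97280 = 0.00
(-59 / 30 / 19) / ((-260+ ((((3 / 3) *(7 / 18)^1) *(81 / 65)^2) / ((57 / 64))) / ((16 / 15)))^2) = -160084405 / 104038073045016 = -0.00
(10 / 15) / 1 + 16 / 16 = 5 / 3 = 1.67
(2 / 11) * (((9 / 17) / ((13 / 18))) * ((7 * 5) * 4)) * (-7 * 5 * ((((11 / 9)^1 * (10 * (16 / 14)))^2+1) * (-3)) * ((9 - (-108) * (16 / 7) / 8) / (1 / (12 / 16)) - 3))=175833557100 / 17017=10332817.60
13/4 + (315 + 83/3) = 4151/12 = 345.92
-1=-1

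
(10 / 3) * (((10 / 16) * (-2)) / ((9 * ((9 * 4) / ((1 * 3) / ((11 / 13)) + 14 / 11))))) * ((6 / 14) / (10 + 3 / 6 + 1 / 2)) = -1325 / 548856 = -0.00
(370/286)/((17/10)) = 1850/2431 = 0.76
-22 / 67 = -0.33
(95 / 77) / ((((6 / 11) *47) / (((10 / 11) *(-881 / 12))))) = -3.21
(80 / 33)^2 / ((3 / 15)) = 32000 / 1089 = 29.38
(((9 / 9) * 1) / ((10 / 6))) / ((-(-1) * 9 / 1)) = 1 / 15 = 0.07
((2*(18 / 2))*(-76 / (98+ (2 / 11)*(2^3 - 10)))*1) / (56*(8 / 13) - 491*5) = 10868 / 1877531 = 0.01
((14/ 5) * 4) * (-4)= -224/ 5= -44.80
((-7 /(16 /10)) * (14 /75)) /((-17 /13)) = 637 /1020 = 0.62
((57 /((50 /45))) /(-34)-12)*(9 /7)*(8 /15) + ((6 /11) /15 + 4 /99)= -2705632 /294525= -9.19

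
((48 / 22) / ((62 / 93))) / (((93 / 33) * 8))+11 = 691 / 62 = 11.15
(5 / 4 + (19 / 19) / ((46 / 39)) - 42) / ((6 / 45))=-55065 / 184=-299.27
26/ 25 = 1.04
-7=-7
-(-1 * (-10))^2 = -100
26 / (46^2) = 13 / 1058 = 0.01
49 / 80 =0.61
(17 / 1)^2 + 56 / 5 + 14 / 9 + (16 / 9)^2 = 123491 / 405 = 304.92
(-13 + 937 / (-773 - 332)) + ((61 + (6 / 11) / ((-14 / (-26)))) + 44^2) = 168822681 / 85085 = 1984.17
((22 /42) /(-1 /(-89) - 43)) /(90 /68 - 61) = 16643 /81511017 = 0.00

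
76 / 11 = 6.91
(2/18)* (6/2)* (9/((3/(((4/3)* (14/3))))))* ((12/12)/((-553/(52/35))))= -416/24885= -0.02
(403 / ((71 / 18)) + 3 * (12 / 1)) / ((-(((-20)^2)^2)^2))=-981 / 181760000000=-0.00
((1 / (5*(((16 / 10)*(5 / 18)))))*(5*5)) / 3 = 15 / 4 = 3.75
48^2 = 2304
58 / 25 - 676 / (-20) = 903 / 25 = 36.12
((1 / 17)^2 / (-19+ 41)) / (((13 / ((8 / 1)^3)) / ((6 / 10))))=768 / 206635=0.00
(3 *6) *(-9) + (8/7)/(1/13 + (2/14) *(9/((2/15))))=-286370/1769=-161.88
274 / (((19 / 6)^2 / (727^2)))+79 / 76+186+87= 20854035937 / 1444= 14441853.14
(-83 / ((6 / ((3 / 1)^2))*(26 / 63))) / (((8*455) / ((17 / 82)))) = -38097 / 2217280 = -0.02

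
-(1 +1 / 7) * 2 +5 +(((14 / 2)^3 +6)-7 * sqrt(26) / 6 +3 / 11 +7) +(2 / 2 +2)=27873 / 77-7 * sqrt(26) / 6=356.04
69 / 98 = 0.70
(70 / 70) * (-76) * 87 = -6612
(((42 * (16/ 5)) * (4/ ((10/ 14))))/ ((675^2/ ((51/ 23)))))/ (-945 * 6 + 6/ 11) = -293216/ 453844265625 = -0.00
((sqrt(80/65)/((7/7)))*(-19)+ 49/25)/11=49/275 - 76*sqrt(13)/143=-1.74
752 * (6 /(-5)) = -4512 /5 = -902.40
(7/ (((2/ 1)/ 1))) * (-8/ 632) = -7/ 158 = -0.04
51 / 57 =17 / 19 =0.89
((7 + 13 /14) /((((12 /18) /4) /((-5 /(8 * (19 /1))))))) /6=-0.26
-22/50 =-11/25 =-0.44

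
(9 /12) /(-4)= -3 /16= -0.19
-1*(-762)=762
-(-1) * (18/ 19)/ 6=3/ 19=0.16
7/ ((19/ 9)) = 63/ 19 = 3.32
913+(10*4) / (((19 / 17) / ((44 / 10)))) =20339 / 19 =1070.47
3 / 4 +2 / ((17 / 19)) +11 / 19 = 3.56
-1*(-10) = 10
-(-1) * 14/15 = 14/15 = 0.93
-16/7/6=-8/21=-0.38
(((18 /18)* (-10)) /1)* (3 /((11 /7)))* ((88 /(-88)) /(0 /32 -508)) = -0.04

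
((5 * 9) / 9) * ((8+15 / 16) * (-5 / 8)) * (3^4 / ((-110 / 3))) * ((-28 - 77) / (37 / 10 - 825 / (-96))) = -1184625 / 2248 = -526.97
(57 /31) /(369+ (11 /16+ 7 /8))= 912 /183799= 0.00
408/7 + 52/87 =35860/609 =58.88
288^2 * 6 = 497664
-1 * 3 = -3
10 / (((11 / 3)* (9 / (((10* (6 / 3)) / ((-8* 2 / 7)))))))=-175 / 66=-2.65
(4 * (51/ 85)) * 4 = 48/ 5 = 9.60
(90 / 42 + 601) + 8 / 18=38026 / 63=603.59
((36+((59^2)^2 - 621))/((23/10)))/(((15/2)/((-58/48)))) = -175693252/207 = -848759.67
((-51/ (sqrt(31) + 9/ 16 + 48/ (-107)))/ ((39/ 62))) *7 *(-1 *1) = -189467040/ 90821239 + 21624504832 *sqrt(31)/ 1180676107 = 99.89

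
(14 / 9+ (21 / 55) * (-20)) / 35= -86 / 495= -0.17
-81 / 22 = -3.68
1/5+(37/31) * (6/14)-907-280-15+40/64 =-1200.66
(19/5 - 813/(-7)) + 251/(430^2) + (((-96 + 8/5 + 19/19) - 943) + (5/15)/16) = -916.43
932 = 932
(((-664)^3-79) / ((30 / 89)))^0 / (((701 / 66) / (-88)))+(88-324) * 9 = -1494732 / 701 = -2132.29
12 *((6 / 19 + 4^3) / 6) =2444 / 19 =128.63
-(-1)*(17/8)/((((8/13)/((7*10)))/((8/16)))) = 7735/64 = 120.86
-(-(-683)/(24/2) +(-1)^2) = -695/12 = -57.92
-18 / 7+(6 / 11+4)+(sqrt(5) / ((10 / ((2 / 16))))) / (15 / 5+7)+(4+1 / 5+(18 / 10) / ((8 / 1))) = sqrt(5) / 800+19709 / 3080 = 6.40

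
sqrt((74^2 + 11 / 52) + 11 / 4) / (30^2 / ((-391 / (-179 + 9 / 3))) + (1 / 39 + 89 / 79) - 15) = 92667 * sqrt(3703778) / 942696770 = 0.19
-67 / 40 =-1.68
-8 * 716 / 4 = -1432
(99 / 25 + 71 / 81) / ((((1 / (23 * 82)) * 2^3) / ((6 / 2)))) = 3420.65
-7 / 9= -0.78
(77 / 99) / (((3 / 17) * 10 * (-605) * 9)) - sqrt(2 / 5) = -sqrt(10) / 5 - 119 / 1470150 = -0.63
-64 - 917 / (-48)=-2155 / 48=-44.90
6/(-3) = -2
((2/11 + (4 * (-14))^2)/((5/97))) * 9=30116754/55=547577.35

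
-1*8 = -8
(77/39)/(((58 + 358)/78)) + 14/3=5.04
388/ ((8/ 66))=3201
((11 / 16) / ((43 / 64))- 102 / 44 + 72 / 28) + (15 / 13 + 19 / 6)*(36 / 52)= 2387989 / 559559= 4.27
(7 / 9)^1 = 7 / 9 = 0.78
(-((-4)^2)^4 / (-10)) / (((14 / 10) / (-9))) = -294912 / 7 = -42130.29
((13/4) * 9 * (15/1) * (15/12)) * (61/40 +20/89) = 10931895/11392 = 959.61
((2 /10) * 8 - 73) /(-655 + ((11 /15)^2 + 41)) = 16065 /138029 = 0.12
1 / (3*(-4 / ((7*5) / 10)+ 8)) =7 / 144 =0.05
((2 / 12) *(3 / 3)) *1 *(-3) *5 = -5 / 2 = -2.50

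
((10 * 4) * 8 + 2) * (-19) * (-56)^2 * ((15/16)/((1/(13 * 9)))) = -2104469640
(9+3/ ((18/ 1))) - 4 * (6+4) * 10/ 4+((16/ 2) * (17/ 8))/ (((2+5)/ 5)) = -3305/ 42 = -78.69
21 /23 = 0.91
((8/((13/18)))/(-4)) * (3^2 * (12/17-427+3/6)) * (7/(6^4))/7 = 14477/1768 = 8.19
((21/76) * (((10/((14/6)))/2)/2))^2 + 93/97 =2345097/2241088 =1.05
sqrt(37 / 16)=sqrt(37) / 4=1.52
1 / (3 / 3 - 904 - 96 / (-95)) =-95 / 85689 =-0.00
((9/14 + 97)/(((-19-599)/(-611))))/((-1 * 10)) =-835237/86520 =-9.65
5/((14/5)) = 1.79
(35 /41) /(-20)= -7 /164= -0.04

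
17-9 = 8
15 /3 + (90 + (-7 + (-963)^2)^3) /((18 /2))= 797531578774802063 /9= 88614619863866895.89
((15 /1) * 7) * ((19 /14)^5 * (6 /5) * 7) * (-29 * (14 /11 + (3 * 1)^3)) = -3329370.39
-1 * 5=-5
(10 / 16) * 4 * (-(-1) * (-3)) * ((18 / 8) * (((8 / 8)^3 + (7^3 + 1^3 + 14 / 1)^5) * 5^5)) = -2480840958136921875 / 8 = -310105119767115234.38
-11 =-11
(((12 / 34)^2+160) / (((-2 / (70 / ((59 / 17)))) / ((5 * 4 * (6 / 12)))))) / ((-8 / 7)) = 14172025 / 1003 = 14129.64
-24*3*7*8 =-4032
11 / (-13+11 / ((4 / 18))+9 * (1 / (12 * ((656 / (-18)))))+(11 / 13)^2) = 221728 / 749751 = 0.30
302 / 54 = 151 / 27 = 5.59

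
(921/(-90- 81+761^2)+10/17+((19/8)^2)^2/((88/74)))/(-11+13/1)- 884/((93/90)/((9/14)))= -206421625120161097/384912786227200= -536.28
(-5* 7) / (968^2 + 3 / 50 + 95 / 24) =-0.00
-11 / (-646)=11 / 646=0.02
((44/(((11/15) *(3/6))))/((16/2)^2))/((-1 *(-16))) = 0.12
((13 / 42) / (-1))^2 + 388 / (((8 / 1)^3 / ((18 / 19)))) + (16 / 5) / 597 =437047187 / 533574720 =0.82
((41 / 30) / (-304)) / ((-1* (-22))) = -41 / 200640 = -0.00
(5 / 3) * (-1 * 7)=-35 / 3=-11.67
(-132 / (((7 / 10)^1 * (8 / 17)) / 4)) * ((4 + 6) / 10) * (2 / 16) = -2805 / 14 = -200.36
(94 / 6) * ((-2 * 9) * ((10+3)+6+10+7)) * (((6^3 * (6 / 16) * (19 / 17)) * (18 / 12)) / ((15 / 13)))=-101555532 / 85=-1194770.96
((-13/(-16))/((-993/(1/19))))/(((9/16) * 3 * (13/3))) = -1/169803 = -0.00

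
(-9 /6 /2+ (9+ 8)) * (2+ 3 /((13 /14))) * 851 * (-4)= -289340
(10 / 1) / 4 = 5 / 2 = 2.50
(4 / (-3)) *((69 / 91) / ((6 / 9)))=-138 / 91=-1.52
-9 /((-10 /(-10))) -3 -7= -19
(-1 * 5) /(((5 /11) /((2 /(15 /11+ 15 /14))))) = -3388 /375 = -9.03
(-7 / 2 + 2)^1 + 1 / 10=-7 / 5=-1.40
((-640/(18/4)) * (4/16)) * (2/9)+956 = 76796/81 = 948.10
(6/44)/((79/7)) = 21/1738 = 0.01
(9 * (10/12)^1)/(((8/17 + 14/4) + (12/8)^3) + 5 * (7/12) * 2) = 3060/5377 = 0.57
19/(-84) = -19/84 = -0.23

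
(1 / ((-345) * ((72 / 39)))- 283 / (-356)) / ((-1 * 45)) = -584653 / 33161400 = -0.02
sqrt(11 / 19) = sqrt(209) / 19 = 0.76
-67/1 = -67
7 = 7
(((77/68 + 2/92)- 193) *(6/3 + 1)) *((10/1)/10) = -900141/1564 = -575.54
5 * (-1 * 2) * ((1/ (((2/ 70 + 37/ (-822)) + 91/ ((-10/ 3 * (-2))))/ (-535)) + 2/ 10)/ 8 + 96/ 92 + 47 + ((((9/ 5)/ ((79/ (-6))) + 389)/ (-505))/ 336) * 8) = -149072251408721/ 345514796580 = -431.45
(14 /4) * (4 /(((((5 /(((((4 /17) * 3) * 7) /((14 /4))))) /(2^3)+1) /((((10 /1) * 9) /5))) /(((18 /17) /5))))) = 870912 /23545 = 36.99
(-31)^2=961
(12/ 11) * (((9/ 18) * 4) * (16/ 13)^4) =5.01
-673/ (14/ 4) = -1346/ 7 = -192.29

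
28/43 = 0.65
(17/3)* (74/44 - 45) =-16201/66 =-245.47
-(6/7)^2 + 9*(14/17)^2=76032/14161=5.37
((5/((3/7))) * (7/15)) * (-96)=-522.67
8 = 8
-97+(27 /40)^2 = -96.54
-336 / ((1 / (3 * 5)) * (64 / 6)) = -945 / 2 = -472.50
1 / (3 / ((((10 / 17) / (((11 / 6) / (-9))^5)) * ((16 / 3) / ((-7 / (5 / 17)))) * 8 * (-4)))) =-1306069401600 / 325806173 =-4008.73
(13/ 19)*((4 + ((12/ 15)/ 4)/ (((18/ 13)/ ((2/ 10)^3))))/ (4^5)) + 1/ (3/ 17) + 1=1459785169/ 218880000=6.67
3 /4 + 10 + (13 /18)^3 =64891 /5832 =11.13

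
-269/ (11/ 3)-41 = -1258/ 11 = -114.36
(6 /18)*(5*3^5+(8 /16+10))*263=214871 /2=107435.50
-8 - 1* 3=-11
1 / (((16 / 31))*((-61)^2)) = 31 / 59536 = 0.00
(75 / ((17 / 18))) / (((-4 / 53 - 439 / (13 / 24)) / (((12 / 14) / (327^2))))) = -31005 / 39478626397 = -0.00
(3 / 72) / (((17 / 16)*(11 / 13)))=0.05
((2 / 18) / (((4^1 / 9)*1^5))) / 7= 1 / 28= 0.04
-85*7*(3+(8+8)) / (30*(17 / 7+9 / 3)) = -833 / 12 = -69.42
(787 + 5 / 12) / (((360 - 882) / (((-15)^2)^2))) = -17716875 / 232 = -76365.84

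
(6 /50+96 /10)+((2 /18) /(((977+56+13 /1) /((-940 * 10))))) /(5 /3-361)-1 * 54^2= -61445312237 /21142275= -2906.28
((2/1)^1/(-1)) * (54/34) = -54/17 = -3.18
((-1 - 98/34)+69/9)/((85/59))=11387/4335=2.63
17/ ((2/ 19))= 323/ 2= 161.50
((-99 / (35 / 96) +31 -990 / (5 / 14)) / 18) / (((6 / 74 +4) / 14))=-3901243 / 6795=-574.13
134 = 134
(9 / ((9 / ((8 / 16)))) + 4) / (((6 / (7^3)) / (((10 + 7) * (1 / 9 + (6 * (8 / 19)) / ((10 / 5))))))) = 1370285 / 228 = 6010.02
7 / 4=1.75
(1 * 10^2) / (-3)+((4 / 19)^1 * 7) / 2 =-1858 / 57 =-32.60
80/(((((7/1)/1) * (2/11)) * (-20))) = -22/7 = -3.14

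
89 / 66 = 1.35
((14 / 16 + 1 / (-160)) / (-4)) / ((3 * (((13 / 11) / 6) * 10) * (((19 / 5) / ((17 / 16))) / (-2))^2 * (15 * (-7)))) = 441881 / 4036730880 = 0.00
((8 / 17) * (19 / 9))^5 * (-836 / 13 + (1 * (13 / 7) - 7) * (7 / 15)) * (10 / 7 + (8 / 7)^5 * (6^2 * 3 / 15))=-457245735678452432896 / 457963341106164075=-998.43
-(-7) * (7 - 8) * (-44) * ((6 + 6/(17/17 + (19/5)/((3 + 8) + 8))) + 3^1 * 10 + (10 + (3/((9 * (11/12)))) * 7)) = 16492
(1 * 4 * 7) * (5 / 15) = 28 / 3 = 9.33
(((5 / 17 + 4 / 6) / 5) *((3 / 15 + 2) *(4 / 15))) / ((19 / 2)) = 0.01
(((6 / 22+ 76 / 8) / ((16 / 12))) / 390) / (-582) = -43 / 1331616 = -0.00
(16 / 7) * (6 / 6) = 16 / 7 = 2.29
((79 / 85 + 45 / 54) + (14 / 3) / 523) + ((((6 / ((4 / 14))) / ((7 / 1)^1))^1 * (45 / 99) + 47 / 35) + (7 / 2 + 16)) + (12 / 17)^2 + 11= 2064430127 / 58191595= 35.48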